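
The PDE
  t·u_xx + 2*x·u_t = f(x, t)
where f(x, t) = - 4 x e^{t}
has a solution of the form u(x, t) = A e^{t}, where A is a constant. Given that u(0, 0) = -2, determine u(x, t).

Answer: u(x, t) = - 2 e^{t}

Derivation:
Substitute the ansatz u = A e^{t} into the left-hand side.
Derivatives of the ansatz:
  u_xx = 0
  u_t = A e^{t}
Term by term:
  t·u_xx = 0
  2*x·u_t = 2 A x e^{t}
So the left-hand side equals
  2 A x e^{t}
This must equal f(x, t) = - 4 x e^{t} identically.
Matching coefficients of the independent functions:
  [x e^{t}]:  2 A = -4
Solving: A = -2.
Check against the point condition:
  u(0, 0) = -2  ⟹  A = -2  ✓
Hence u(x, t) = - 2 e^{t}.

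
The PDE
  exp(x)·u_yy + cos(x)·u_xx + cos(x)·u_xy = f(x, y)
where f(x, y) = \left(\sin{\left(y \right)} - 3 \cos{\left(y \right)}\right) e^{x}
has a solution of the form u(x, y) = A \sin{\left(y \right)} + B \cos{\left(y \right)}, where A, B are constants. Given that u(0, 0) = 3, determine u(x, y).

Substitute the ansatz u = A \sin{\left(y \right)} + B \cos{\left(y \right)} into the left-hand side.
Derivatives of the ansatz:
  u_yy = - A \sin{\left(y \right)} - B \cos{\left(y \right)}
  u_xx = 0
  u_xy = 0
Term by term:
  exp(x)·u_yy = - A e^{x} \sin{\left(y \right)} - B e^{x} \cos{\left(y \right)}
  cos(x)·u_xx = 0
  cos(x)·u_xy = 0
So the left-hand side equals
  - A e^{x} \sin{\left(y \right)} - B e^{x} \cos{\left(y \right)}
This must equal f(x, y) identically; expanded, f = e^{x} \sin{\left(y \right)} - 3 e^{x} \cos{\left(y \right)}.
Matching coefficients of the independent functions:
  [e^{x} \sin{\left(y \right)}]:  - A = 1
  [e^{x} \cos{\left(y \right)}]:  - B = -3
Solving: A = -1, B = 3.
Check against the point condition:
  u(0, 0) = 3  ⟹  B = 3  ✓
Hence u(x, y) = - \sin{\left(y \right)} + 3 \cos{\left(y \right)}.

Answer: u(x, y) = - \sin{\left(y \right)} + 3 \cos{\left(y \right)}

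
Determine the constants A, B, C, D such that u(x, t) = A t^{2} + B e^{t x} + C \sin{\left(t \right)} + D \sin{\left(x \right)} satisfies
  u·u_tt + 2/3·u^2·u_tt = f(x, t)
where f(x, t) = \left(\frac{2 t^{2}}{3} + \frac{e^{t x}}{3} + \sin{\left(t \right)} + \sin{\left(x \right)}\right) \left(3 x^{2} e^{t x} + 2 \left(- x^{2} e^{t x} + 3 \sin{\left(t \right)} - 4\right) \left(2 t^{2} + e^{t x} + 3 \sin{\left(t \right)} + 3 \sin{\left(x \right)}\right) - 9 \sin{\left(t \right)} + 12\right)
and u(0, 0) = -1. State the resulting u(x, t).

Substitute the ansatz u = A t^{2} + B e^{t x} + C \sin{\left(t \right)} + D \sin{\left(x \right)} into the left-hand side.
Derivatives of the ansatz:
  u_tt = 2 A + B x^{2} e^{t x} - C \sin{\left(t \right)}
Term by term:
  u·u_tt = 2 A^{2} t^{2} + A B t^{2} x^{2} e^{t x} + 2 A B e^{t x} - A C t^{2} \sin{\left(t \right)} + 2 A C \sin{\left(t \right)} + 2 A D \sin{\left(x \right)} + B^{2} x^{2} e^{2 t x} + B C x^{2} e^{t x} \sin{\left(t \right)} - B C e^{t x} \sin{\left(t \right)} + B D x^{2} e^{t x} \sin{\left(x \right)} - C^{2} \sin^{2}{\left(t \right)} - C D \sin{\left(t \right)} \sin{\left(x \right)}
  2/3·u^2·u_tt = \frac{4 A^{3} t^{4}}{3} + \frac{2 A^{2} B t^{4} x^{2} e^{t x}}{3} + \frac{8 A^{2} B t^{2} e^{t x}}{3} - \frac{2 A^{2} C t^{4} \sin{\left(t \right)}}{3} + \frac{8 A^{2} C t^{2} \sin{\left(t \right)}}{3} + \frac{8 A^{2} D t^{2} \sin{\left(x \right)}}{3} + \frac{4 A B^{2} t^{2} x^{2} e^{2 t x}}{3} + \frac{4 A B^{2} e^{2 t x}}{3} + \frac{4 A B C t^{2} x^{2} e^{t x} \sin{\left(t \right)}}{3} - \frac{4 A B C t^{2} e^{t x} \sin{\left(t \right)}}{3} + \frac{8 A B C e^{t x} \sin{\left(t \right)}}{3} + \frac{4 A B D t^{2} x^{2} e^{t x} \sin{\left(x \right)}}{3} + \frac{8 A B D e^{t x} \sin{\left(x \right)}}{3} - \frac{4 A C^{2} t^{2} \sin^{2}{\left(t \right)}}{3} + \frac{4 A C^{2} \sin^{2}{\left(t \right)}}{3} - \frac{4 A C D t^{2} \sin{\left(t \right)} \sin{\left(x \right)}}{3} + \frac{8 A C D \sin{\left(t \right)} \sin{\left(x \right)}}{3} + \frac{4 A D^{2} \sin^{2}{\left(x \right)}}{3} + \frac{2 B^{3} x^{2} e^{3 t x}}{3} + \frac{4 B^{2} C x^{2} e^{2 t x} \sin{\left(t \right)}}{3} - \frac{2 B^{2} C e^{2 t x} \sin{\left(t \right)}}{3} + \frac{4 B^{2} D x^{2} e^{2 t x} \sin{\left(x \right)}}{3} + \frac{2 B C^{2} x^{2} e^{t x} \sin^{2}{\left(t \right)}}{3} - \frac{4 B C^{2} e^{t x} \sin^{2}{\left(t \right)}}{3} + \frac{4 B C D x^{2} e^{t x} \sin{\left(t \right)} \sin{\left(x \right)}}{3} - \frac{4 B C D e^{t x} \sin{\left(t \right)} \sin{\left(x \right)}}{3} + \frac{2 B D^{2} x^{2} e^{t x} \sin^{2}{\left(x \right)}}{3} - \frac{2 C^{3} \sin^{3}{\left(t \right)}}{3} - \frac{4 C^{2} D \sin^{2}{\left(t \right)} \sin{\left(x \right)}}{3} - \frac{2 C D^{2} \sin{\left(t \right)} \sin^{2}{\left(x \right)}}{3}
Sum these and collect like terms in the independent variables.
This must equal f(x, t) identically; expanded, f = - \frac{8 t^{4} x^{2} e^{t x}}{3} + 8 t^{4} \sin{\left(t \right)} - \frac{32 t^{4}}{3} - \frac{8 t^{2} x^{2} e^{2 t x}}{3} - 8 t^{2} x^{2} e^{t x} \sin{\left(t \right)} - 8 t^{2} x^{2} e^{t x} \sin{\left(x \right)} + 2 t^{2} x^{2} e^{t x} + 8 t^{2} e^{t x} \sin{\left(t \right)} - \frac{32 t^{2} e^{t x}}{3} + 24 t^{2} \sin^{2}{\left(t \right)} + 24 t^{2} \sin{\left(t \right)} \sin{\left(x \right)} - 38 t^{2} \sin{\left(t \right)} - 32 t^{2} \sin{\left(x \right)} + 8 t^{2} - \frac{2 x^{2} e^{3 t x}}{3} - 4 x^{2} e^{2 t x} \sin{\left(t \right)} - 4 x^{2} e^{2 t x} \sin{\left(x \right)} + x^{2} e^{2 t x} - 6 x^{2} e^{t x} \sin^{2}{\left(t \right)} - 12 x^{2} e^{t x} \sin{\left(t \right)} \sin{\left(x \right)} + 3 x^{2} e^{t x} \sin{\left(t \right)} - 6 x^{2} e^{t x} \sin^{2}{\left(x \right)} + 3 x^{2} e^{t x} \sin{\left(x \right)} + 2 e^{2 t x} \sin{\left(t \right)} - \frac{8 e^{2 t x}}{3} + 12 e^{t x} \sin^{2}{\left(t \right)} + 12 e^{t x} \sin{\left(t \right)} \sin{\left(x \right)} - 19 e^{t x} \sin{\left(t \right)} - 16 e^{t x} \sin{\left(x \right)} + 4 e^{t x} + 18 \sin^{3}{\left(t \right)} + 36 \sin^{2}{\left(t \right)} \sin{\left(x \right)} - 33 \sin^{2}{\left(t \right)} + 18 \sin{\left(t \right)} \sin^{2}{\left(x \right)} - 57 \sin{\left(t \right)} \sin{\left(x \right)} + 12 \sin{\left(t \right)} - 24 \sin^{2}{\left(x \right)} + 12 \sin{\left(x \right)}.
Matching coefficients of the independent functions:
(each divided by its leading coefficient; functions giving the same equation are listed together)
  [t^{2}]:  A^{2} - 4 = 0
  [t^{4}]:  A^{3} + 8 = 0
  [t^{2} e^{t x}, t^{4} x^{2} e^{t x}]:  A^{2} B + 4 = 0
  [t^{2} \sin{\left(t \right)}]:  A^{2} C - \frac{3 A C}{8} + \frac{57}{4} = 0
  [t^{2} \sin^{2}{\left(t \right)}]:  A C^{2} + 18 = 0
  [t^{2} \sin{\left(x \right)}]:  A^{2} D + 12 = 0
  [t^{4} \sin{\left(t \right)}]:  A^{2} C + 12 = 0
  [x^{2} e^{2 t x}]:  B^{2} - 1 = 0
  [x^{2} e^{3 t x}]:  B^{3} + 1 = 0
  [e^{t x} \sin{\left(t \right)}]:  A B C - \frac{3 B C}{8} + \frac{57}{8} = 0
  [e^{t x} \sin^{2}{\left(t \right)}, x^{2} e^{t x} \sin^{2}{\left(t \right)}]:  B C^{2} + 9 = 0
  [e^{t x} \sin{\left(x \right)}, t^{2} x^{2} e^{t x} \sin{\left(x \right)}]:  A B D + 6 = 0
  [e^{2 t x} \sin{\left(t \right)}, x^{2} e^{2 t x} \sin{\left(t \right)}]:  B^{2} C + 3 = 0
  [\sin{\left(t \right)} \sin{\left(x \right)}]:  A C D - \frac{3 C D}{8} + \frac{171}{8} = 0
  [\sin{\left(t \right)} \sin^{2}{\left(x \right)}]:  C D^{2} + 27 = 0
  [\sin^{2}{\left(t \right)} \sin{\left(x \right)}]:  C^{2} D + 27 = 0
  [t^{2} x^{2} e^{t x}, e^{t x}]:  A B - 2 = 0
  [t^{2} x^{2} e^{2 t x}, e^{2 t x}]:  A B^{2} + 2 = 0
  [t^{2} e^{t x} \sin{\left(t \right)}, t^{2} x^{2} e^{t x} \sin{\left(t \right)}]:  A B C + 6 = 0
  [t^{2} \sin{\left(t \right)} \sin{\left(x \right)}]:  A C D + 18 = 0
  [x^{2} e^{t x} \sin{\left(t \right)}]:  B C - 3 = 0
  [x^{2} e^{t x} \sin{\left(x \right)}]:  B D - 3 = 0
  [x^{2} e^{t x} \sin^{2}{\left(x \right)}]:  B D^{2} + 9 = 0
  [x^{2} e^{2 t x} \sin{\left(x \right)}]:  B^{2} D + 3 = 0
  [e^{t x} \sin{\left(t \right)} \sin{\left(x \right)}, x^{2} e^{t x} \sin{\left(t \right)} \sin{\left(x \right)}]:  B C D + 9 = 0
  [\sin{\left(t \right)}]:  A C - 6 = 0
  [\sin^{2}{\left(t \right)}]:  A C^{2} - \frac{3 C^{2}}{4} + \frac{99}{4} = 0
  [\sin^{3}{\left(t \right)}]:  C^{3} + 27 = 0
  [\sin{\left(x \right)}]:  A D - 6 = 0
  [\sin^{2}{\left(x \right)}]:  A D^{2} + 18 = 0
Solving: A = -2, B = -1, C = -3, D = -3.
Check against the point condition:
  u(0, 0) = -1  ⟹  B = -1  ✓
Hence u(x, t) = - 2 t^{2} - e^{t x} - 3 \sin{\left(t \right)} - 3 \sin{\left(x \right)}.

Answer: u(x, t) = - 2 t^{2} - e^{t x} - 3 \sin{\left(t \right)} - 3 \sin{\left(x \right)}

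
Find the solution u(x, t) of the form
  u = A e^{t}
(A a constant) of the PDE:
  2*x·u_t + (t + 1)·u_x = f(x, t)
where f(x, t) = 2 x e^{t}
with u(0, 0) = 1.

Substitute the ansatz u = A e^{t} into the left-hand side.
Derivatives of the ansatz:
  u_t = A e^{t}
  u_x = 0
Term by term:
  2*x·u_t = 2 A x e^{t}
  (t + 1)·u_x = 0
So the left-hand side equals
  2 A x e^{t}
This must equal f(x, t) = 2 x e^{t} identically.
Matching coefficients of the independent functions:
  [x e^{t}]:  2 A = 2
Solving: A = 1.
Check against the point condition:
  u(0, 0) = 1  ⟹  A = 1  ✓
Hence u(x, t) = e^{t}.

Answer: u(x, t) = e^{t}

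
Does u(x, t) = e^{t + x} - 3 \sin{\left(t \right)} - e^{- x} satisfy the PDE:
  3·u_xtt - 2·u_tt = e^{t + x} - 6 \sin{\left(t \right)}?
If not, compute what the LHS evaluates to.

Evaluate each term of the left-hand side for u = e^{t + x} - 3 \sin{\left(t \right)} - e^{- x}.
Derivatives:
  u_xtt = e^{t} e^{x}
  u_tt = e^{t} e^{x} + 3 \sin{\left(t \right)}
Terms:
  3·u_xtt = 3 e^{t + x}
  -2·u_tt = - 2 e^{t + x} - 6 \sin{\left(t \right)}
Sum: LHS = e^{t + x} - 6 \sin{\left(t \right)}
This is exactly the given right-hand side, so u is a solution.

Answer: Yes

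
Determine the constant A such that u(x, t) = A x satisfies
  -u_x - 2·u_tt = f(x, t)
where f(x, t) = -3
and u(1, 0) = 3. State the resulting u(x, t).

Substitute the ansatz u = A x into the left-hand side.
Derivatives of the ansatz:
  u_x = A
  u_tt = 0
Term by term:
  -u_x = - A
  -2·u_tt = 0
So the left-hand side equals
  - A
This must equal f(x, t) = -3 identically.
Matching coefficients of the independent functions:
  [constant term]:  - A = -3
Solving: A = 3.
Check against the point condition:
  u(1, 0) = 3  ⟹  A = 3  ✓
Hence u(x, t) = 3 x.

Answer: u(x, t) = 3 x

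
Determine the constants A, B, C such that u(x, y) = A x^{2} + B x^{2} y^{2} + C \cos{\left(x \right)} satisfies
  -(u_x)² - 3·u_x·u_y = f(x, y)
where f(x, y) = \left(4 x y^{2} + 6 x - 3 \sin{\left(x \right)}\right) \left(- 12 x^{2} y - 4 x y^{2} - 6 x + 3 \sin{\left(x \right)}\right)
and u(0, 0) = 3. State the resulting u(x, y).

Substitute the ansatz u = A x^{2} + B x^{2} y^{2} + C \cos{\left(x \right)} into the left-hand side.
Derivatives of the ansatz:
  u_x = 2 A x + 2 B x y^{2} - C \sin{\left(x \right)}
  u_y = 2 B x^{2} y
Term by term:
  -(u_x)² = - 4 A^{2} x^{2} - 8 A B x^{2} y^{2} + 4 A C x \sin{\left(x \right)} - 4 B^{2} x^{2} y^{4} + 4 B C x y^{2} \sin{\left(x \right)} - C^{2} \sin^{2}{\left(x \right)}
  -3·u_x·u_y = - 12 A B x^{3} y - 12 B^{2} x^{3} y^{3} + 6 B C x^{2} y \sin{\left(x \right)}
So the left-hand side equals
  - 4 A^{2} x^{2} - 12 A B x^{3} y - 8 A B x^{2} y^{2} + 4 A C x \sin{\left(x \right)} - 12 B^{2} x^{3} y^{3} - 4 B^{2} x^{2} y^{4} + 6 B C x^{2} y \sin{\left(x \right)} + 4 B C x y^{2} \sin{\left(x \right)} - C^{2} \sin^{2}{\left(x \right)}
This must equal f(x, y) identically; expanded, f = - 48 x^{3} y^{3} - 72 x^{3} y - 16 x^{2} y^{4} - 48 x^{2} y^{2} + 36 x^{2} y \sin{\left(x \right)} - 36 x^{2} + 24 x y^{2} \sin{\left(x \right)} + 36 x \sin{\left(x \right)} - 9 \sin^{2}{\left(x \right)}.
Matching coefficients of the independent functions:
  [x^{2}]:  - 4 A^{2} = -36
  [x \sin{\left(x \right)}]:  4 A C = 36
  [x^{2} y^{2}]:  - 8 A B = -48
  [x^{2} y^{4}]:  - 4 B^{2} = -16
  [x^{3} y]:  - 12 A B = -72
  [x^{3} y^{3}]:  - 12 B^{2} = -48
  [x y^{2} \sin{\left(x \right)}]:  4 B C = 24
  [x^{2} y \sin{\left(x \right)}]:  6 B C = 36
  [\sin^{2}{\left(x \right)}]:  - C^{2} = -9
These equations allow (A, B, C) = (-3, -2, -3) or (3, 2, 3).
Impose the point condition(s):
  u(0, 0) = 3  ⟹  C = 3
Only A = 3, B = 2, C = 3 satisfies everything.
Hence u(x, y) = 2 x^{2} y^{2} + 3 x^{2} + 3 \cos{\left(x \right)}.

Answer: u(x, y) = 2 x^{2} y^{2} + 3 x^{2} + 3 \cos{\left(x \right)}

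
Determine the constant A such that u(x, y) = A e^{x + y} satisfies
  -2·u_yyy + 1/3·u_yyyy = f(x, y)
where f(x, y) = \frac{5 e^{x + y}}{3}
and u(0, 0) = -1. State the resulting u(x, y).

Substitute the ansatz u = A e^{x + y} into the left-hand side.
Derivatives of the ansatz:
  u_yyy = A e^{x} e^{y}
  u_yyyy = A e^{x} e^{y}
Term by term:
  -2·u_yyy = - 2 A e^{x} e^{y}
  1/3·u_yyyy = \frac{A e^{x} e^{y}}{3}
So the left-hand side equals
  - \frac{5 A e^{x} e^{y}}{3}
This must equal f(x, y) identically; expanded, f = \frac{5 e^{x} e^{y}}{3}.
Matching coefficients of the independent functions:
  [e^{x} e^{y}]:  - \frac{5 A}{3} = \frac{5}{3}
Solving: A = -1.
Check against the point condition:
  u(0, 0) = -1  ⟹  A = -1  ✓
Hence u(x, y) = - e^{x + y}.

Answer: u(x, y) = - e^{x + y}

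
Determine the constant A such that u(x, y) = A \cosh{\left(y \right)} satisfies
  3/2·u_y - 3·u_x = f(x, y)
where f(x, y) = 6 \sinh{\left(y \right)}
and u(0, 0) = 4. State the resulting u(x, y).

Substitute the ansatz u = A \cosh{\left(y \right)} into the left-hand side.
Derivatives of the ansatz:
  u_y = A \sinh{\left(y \right)}
  u_x = 0
Term by term:
  3/2·u_y = \frac{3 A \sinh{\left(y \right)}}{2}
  -3·u_x = 0
So the left-hand side equals
  \frac{3 A \sinh{\left(y \right)}}{2}
This must equal f(x, y) = 6 \sinh{\left(y \right)} identically.
Matching coefficients of the independent functions:
  [\sinh{\left(y \right)}]:  \frac{3 A}{2} = 6
Solving: A = 4.
Check against the point condition:
  u(0, 0) = 4  ⟹  A = 4  ✓
Hence u(x, y) = 4 \cosh{\left(y \right)}.

Answer: u(x, y) = 4 \cosh{\left(y \right)}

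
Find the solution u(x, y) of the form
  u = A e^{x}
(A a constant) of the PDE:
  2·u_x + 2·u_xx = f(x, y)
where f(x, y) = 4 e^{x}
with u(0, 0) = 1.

Answer: u(x, y) = e^{x}

Derivation:
Substitute the ansatz u = A e^{x} into the left-hand side.
Derivatives of the ansatz:
  u_x = A e^{x}
  u_xx = A e^{x}
Term by term:
  2·u_x = 2 A e^{x}
  2·u_xx = 2 A e^{x}
So the left-hand side equals
  4 A e^{x}
This must equal f(x, y) = 4 e^{x} identically.
Matching coefficients of the independent functions:
  [e^{x}]:  4 A = 4
Solving: A = 1.
Check against the point condition:
  u(0, 0) = 1  ⟹  A = 1  ✓
Hence u(x, y) = e^{x}.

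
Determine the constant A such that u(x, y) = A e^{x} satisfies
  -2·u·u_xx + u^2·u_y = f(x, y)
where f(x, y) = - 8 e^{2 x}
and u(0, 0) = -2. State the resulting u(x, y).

Substitute the ansatz u = A e^{x} into the left-hand side.
Derivatives of the ansatz:
  u_xx = A e^{x}
  u_y = 0
Term by term:
  -2·u·u_xx = - 2 A^{2} e^{2 x}
  u^2·u_y = 0
So the left-hand side equals
  - 2 A^{2} e^{2 x}
This must equal f(x, y) = - 8 e^{2 x} identically.
Matching coefficients of the independent functions:
  [e^{2 x}]:  - 2 A^{2} = -8
These equations allow (A) = (-2) or (2).
Impose the point condition(s):
  u(0, 0) = -2  ⟹  A = -2
Only A = -2 satisfies everything.
Hence u(x, y) = - 2 e^{x}.

Answer: u(x, y) = - 2 e^{x}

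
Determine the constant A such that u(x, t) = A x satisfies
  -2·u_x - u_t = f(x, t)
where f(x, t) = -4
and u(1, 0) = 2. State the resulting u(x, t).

Substitute the ansatz u = A x into the left-hand side.
Derivatives of the ansatz:
  u_x = A
  u_t = 0
Term by term:
  -2·u_x = - 2 A
  -u_t = 0
So the left-hand side equals
  - 2 A
This must equal f(x, t) = -4 identically.
Matching coefficients of the independent functions:
  [constant term]:  - 2 A = -4
Solving: A = 2.
Check against the point condition:
  u(1, 0) = 2  ⟹  A = 2  ✓
Hence u(x, t) = 2 x.

Answer: u(x, t) = 2 x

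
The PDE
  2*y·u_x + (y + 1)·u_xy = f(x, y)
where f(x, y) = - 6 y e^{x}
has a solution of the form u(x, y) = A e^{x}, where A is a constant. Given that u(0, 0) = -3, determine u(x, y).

Answer: u(x, y) = - 3 e^{x}

Derivation:
Substitute the ansatz u = A e^{x} into the left-hand side.
Derivatives of the ansatz:
  u_x = A e^{x}
  u_xy = 0
Term by term:
  2*y·u_x = 2 A y e^{x}
  (y + 1)·u_xy = 0
So the left-hand side equals
  2 A y e^{x}
This must equal f(x, y) = - 6 y e^{x} identically.
Matching coefficients of the independent functions:
  [y e^{x}]:  2 A = -6
Solving: A = -3.
Check against the point condition:
  u(0, 0) = -3  ⟹  A = -3  ✓
Hence u(x, y) = - 3 e^{x}.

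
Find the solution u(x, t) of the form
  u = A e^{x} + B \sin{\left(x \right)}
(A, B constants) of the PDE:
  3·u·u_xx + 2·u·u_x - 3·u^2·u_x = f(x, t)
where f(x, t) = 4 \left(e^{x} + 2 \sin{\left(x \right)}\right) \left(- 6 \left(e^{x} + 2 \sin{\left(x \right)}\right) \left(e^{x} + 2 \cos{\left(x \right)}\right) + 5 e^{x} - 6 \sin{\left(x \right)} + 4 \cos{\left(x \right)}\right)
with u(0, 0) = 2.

Answer: u(x, t) = 2 e^{x} + 4 \sin{\left(x \right)}

Derivation:
Substitute the ansatz u = A e^{x} + B \sin{\left(x \right)} into the left-hand side.
Derivatives of the ansatz:
  u_xx = A e^{x} - B \sin{\left(x \right)}
  u_x = A e^{x} + B \cos{\left(x \right)}
Term by term:
  3·u·u_xx = 3 A^{2} e^{2 x} - 3 B^{2} \sin^{2}{\left(x \right)}
  2·u·u_x = 2 A^{2} e^{2 x} + 2 A B e^{x} \sin{\left(x \right)} + 2 A B e^{x} \cos{\left(x \right)} + 2 B^{2} \sin{\left(x \right)} \cos{\left(x \right)}
  -3·u^2·u_x = - 3 A^{3} e^{3 x} - 6 A^{2} B e^{2 x} \sin{\left(x \right)} - 3 A^{2} B e^{2 x} \cos{\left(x \right)} - 3 A B^{2} e^{x} \sin^{2}{\left(x \right)} - 6 A B^{2} e^{x} \sin{\left(x \right)} \cos{\left(x \right)} - 3 B^{3} \sin^{2}{\left(x \right)} \cos{\left(x \right)}
So the left-hand side equals
  - 3 A^{3} e^{3 x} - 6 A^{2} B e^{2 x} \sin{\left(x \right)} - 3 A^{2} B e^{2 x} \cos{\left(x \right)} + 5 A^{2} e^{2 x} - 3 A B^{2} e^{x} \sin^{2}{\left(x \right)} - 6 A B^{2} e^{x} \sin{\left(x \right)} \cos{\left(x \right)} + 2 A B e^{x} \sin{\left(x \right)} + 2 A B e^{x} \cos{\left(x \right)} - 3 B^{3} \sin^{2}{\left(x \right)} \cos{\left(x \right)} - 3 B^{2} \sin^{2}{\left(x \right)} + 2 B^{2} \sin{\left(x \right)} \cos{\left(x \right)}
This must equal f(x, t) identically; expanded, f = - 24 e^{3 x} - 96 e^{2 x} \sin{\left(x \right)} - 48 e^{2 x} \cos{\left(x \right)} + 20 e^{2 x} - 96 e^{x} \sin^{2}{\left(x \right)} - 192 e^{x} \sin{\left(x \right)} \cos{\left(x \right)} + 16 e^{x} \sin{\left(x \right)} + 16 e^{x} \cos{\left(x \right)} - 192 \sin^{2}{\left(x \right)} \cos{\left(x \right)} - 48 \sin^{2}{\left(x \right)} + 32 \sin{\left(x \right)} \cos{\left(x \right)}.
Matching coefficients of the independent functions:
  [e^{x} \sin{\left(x \right)}, e^{x} \cos{\left(x \right)}]:  2 A B = 16
  [e^{x} \sin^{2}{\left(x \right)}]:  - 3 A B^{2} = -96
  [e^{2 x} \sin{\left(x \right)}]:  - 6 A^{2} B = -96
  [e^{2 x} \cos{\left(x \right)}]:  - 3 A^{2} B = -48
  [\sin{\left(x \right)} \cos{\left(x \right)}]:  2 B^{2} = 32
  [\sin^{2}{\left(x \right)} \cos{\left(x \right)}]:  - 3 B^{3} = -192
  [e^{x} \sin{\left(x \right)} \cos{\left(x \right)}]:  - 6 A B^{2} = -192
  [e^{2 x}]:  5 A^{2} = 20
  [e^{3 x}]:  - 3 A^{3} = -24
  [\sin^{2}{\left(x \right)}]:  - 3 B^{2} = -48
Solving: A = 2, B = 4.
Check against the point condition:
  u(0, 0) = 2  ⟹  A = 2  ✓
Hence u(x, t) = 2 e^{x} + 4 \sin{\left(x \right)}.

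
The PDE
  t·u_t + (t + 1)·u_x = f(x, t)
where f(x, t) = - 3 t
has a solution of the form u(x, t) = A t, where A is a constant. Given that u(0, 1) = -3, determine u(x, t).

Substitute the ansatz u = A t into the left-hand side.
Derivatives of the ansatz:
  u_t = A
  u_x = 0
Term by term:
  t·u_t = A t
  (t + 1)·u_x = 0
So the left-hand side equals
  A t
This must equal f(x, t) = - 3 t identically.
Matching coefficients of the independent functions:
  [t]:  A = -3
Solving: A = -3.
Check against the point condition:
  u(0, 1) = -3  ⟹  A = -3  ✓
Hence u(x, t) = - 3 t.

Answer: u(x, t) = - 3 t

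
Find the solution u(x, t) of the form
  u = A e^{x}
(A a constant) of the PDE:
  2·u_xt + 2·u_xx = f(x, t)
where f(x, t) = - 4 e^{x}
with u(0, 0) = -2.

Substitute the ansatz u = A e^{x} into the left-hand side.
Derivatives of the ansatz:
  u_xt = 0
  u_xx = A e^{x}
Term by term:
  2·u_xt = 0
  2·u_xx = 2 A e^{x}
So the left-hand side equals
  2 A e^{x}
This must equal f(x, t) = - 4 e^{x} identically.
Matching coefficients of the independent functions:
  [e^{x}]:  2 A = -4
Solving: A = -2.
Check against the point condition:
  u(0, 0) = -2  ⟹  A = -2  ✓
Hence u(x, t) = - 2 e^{x}.

Answer: u(x, t) = - 2 e^{x}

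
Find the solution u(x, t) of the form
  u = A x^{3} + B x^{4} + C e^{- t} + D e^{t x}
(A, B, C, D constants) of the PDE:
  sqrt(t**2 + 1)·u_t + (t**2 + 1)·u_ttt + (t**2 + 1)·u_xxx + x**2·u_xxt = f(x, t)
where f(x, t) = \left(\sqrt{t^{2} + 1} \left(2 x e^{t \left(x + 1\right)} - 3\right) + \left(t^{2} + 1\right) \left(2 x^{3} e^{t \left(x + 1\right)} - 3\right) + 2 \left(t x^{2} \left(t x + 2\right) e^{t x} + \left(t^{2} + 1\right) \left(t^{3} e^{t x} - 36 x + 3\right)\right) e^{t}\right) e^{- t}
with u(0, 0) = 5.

Answer: u(x, t) = - 3 x^{4} + x^{3} + 2 e^{t x} + 3 e^{- t}

Derivation:
Substitute the ansatz u = A x^{3} + B x^{4} + C e^{- t} + D e^{t x} into the left-hand side.
Derivatives of the ansatz:
  u_t = - C e^{- t} + D x e^{t x}
  u_ttt = - C e^{- t} + D x^{3} e^{t x}
  u_xxx = 6 A + 24 B x + D t^{3} e^{t x}
  u_xxt = D t^{2} x e^{t x} + 2 D t e^{t x}
Term by term:
  sqrt(t**2 + 1)·u_t = - C \sqrt{t^{2} + 1} e^{- t} + D x \sqrt{t^{2} + 1} e^{t x}
  (t**2 + 1)·u_ttt = - C t^{2} e^{- t} - C e^{- t} + D t^{2} x^{3} e^{t x} + D x^{3} e^{t x}
  (t**2 + 1)·u_xxx = 6 A t^{2} + 6 A + 24 B t^{2} x + 24 B x + D t^{5} e^{t x} + D t^{3} e^{t x}
  x**2·u_xxt = D t^{2} x^{3} e^{t x} + 2 D t x^{2} e^{t x}
So the left-hand side equals
  6 A t^{2} + 6 A + 24 B t^{2} x + 24 B x - C t^{2} e^{- t} - C \sqrt{t^{2} + 1} e^{- t} - C e^{- t} + D t^{5} e^{t x} + D t^{3} e^{t x} + 2 D t^{2} x^{3} e^{t x} + 2 D t x^{2} e^{t x} + D x^{3} e^{t x} + D x \sqrt{t^{2} + 1} e^{t x}
This must equal f(x, t) identically; expanded, f = 2 t^{5} e^{t x} + 2 t^{3} e^{t x} + 4 t^{2} x^{3} e^{t x} - 72 t^{2} x + 6 t^{2} - 3 t^{2} e^{- t} + 4 t x^{2} e^{t x} + 2 x^{3} e^{t x} + 2 x \sqrt{t^{2} + 1} e^{t x} - 72 x - 3 \sqrt{t^{2} + 1} e^{- t} + 6 - 3 e^{- t}.
Matching coefficients of the independent functions:
  [constant term, t^{2}]:  6 A = 6
  [x, t^{2} x]:  24 B = -72
  [t^{2} e^{- t}, \sqrt{t^{2} + 1} e^{- t}, e^{- t}]:  - C = -3
  [t^{3} e^{t x}, t^{5} e^{t x}, x^{3} e^{t x}, x \sqrt{t^{2} + 1} e^{t x}]:  D = 2
  [t x^{2} e^{t x}, t^{2} x^{3} e^{t x}]:  2 D = 4
Solving: A = 1, B = -3, C = 3, D = 2.
Check against the point condition:
  u(0, 0) = 5  ⟹  C + D = 5  ✓
Hence u(x, t) = - 3 x^{4} + x^{3} + 2 e^{t x} + 3 e^{- t}.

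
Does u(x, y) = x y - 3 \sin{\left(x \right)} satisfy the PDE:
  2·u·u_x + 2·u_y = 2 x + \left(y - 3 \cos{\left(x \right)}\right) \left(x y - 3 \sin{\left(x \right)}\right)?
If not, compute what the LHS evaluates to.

Evaluate each term of the left-hand side for u = x y - 3 \sin{\left(x \right)}.
Derivatives:
  u_x = y - 3 \cos{\left(x \right)}
  u_y = x
Terms:
  2·u·u_x = 2 \left(y - 3 \cos{\left(x \right)}\right) \left(x y - 3 \sin{\left(x \right)}\right)
  2·u_y = 2 x
Sum: LHS = 2 x + 2 \left(y - 3 \cos{\left(x \right)}\right) \left(x y - 3 \sin{\left(x \right)}\right)
Given right-hand side: 2 x + \left(y - 3 \cos{\left(x \right)}\right) \left(x y - 3 \sin{\left(x \right)}\right). Difference LHS − RHS = \left(y - 3 \cos{\left(x \right)}\right) \left(x y - 3 \sin{\left(x \right)}\right) ≠ 0, so u is not a solution.

Answer: No, the LHS evaluates to 2 x + 2 \left(y - 3 \cos{\left(x \right)}\right) \left(x y - 3 \sin{\left(x \right)}\right)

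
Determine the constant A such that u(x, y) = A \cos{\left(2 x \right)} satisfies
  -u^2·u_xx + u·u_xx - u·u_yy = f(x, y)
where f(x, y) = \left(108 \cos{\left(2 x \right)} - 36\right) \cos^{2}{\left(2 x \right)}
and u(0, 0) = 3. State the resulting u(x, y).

Answer: u(x, y) = 3 \cos{\left(2 x \right)}

Derivation:
Substitute the ansatz u = A \cos{\left(2 x \right)} into the left-hand side.
Derivatives of the ansatz:
  u_xx = - 4 A \cos{\left(2 x \right)}
  u_yy = 0
Term by term:
  -u^2·u_xx = 4 A^{3} \cos^{3}{\left(2 x \right)}
  u·u_xx = - 4 A^{2} \cos^{2}{\left(2 x \right)}
  -u·u_yy = 0
So the left-hand side equals
  4 A^{3} \cos^{3}{\left(2 x \right)} - 4 A^{2} \cos^{2}{\left(2 x \right)}
This must equal f(x, y) identically; expanded, f = 108 \cos^{3}{\left(2 x \right)} - 36 \cos^{2}{\left(2 x \right)}.
Matching coefficients of the independent functions:
  [\cos^{2}{\left(2 x \right)}]:  - 4 A^{2} = -36
  [\cos^{3}{\left(2 x \right)}]:  4 A^{3} = 108
Solving: A = 3.
Check against the point condition:
  u(0, 0) = 3  ⟹  A = 3  ✓
Hence u(x, y) = 3 \cos{\left(2 x \right)}.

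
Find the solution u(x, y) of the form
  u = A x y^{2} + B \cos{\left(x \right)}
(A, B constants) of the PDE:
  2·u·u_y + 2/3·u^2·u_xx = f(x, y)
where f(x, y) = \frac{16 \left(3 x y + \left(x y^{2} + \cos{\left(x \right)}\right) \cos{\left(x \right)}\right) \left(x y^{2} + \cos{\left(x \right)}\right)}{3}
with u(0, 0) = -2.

Substitute the ansatz u = A x y^{2} + B \cos{\left(x \right)} into the left-hand side.
Derivatives of the ansatz:
  u_y = 2 A x y
  u_xx = - B \cos{\left(x \right)}
Term by term:
  2·u·u_y = 4 A^{2} x^{2} y^{3} + 4 A B x y \cos{\left(x \right)}
  2/3·u^2·u_xx = - \frac{2 A^{2} B x^{2} y^{4} \cos{\left(x \right)}}{3} - \frac{4 A B^{2} x y^{2} \cos^{2}{\left(x \right)}}{3} - \frac{2 B^{3} \cos^{3}{\left(x \right)}}{3}
So the left-hand side equals
  - \frac{2 A^{2} B x^{2} y^{4} \cos{\left(x \right)}}{3} + 4 A^{2} x^{2} y^{3} - \frac{4 A B^{2} x y^{2} \cos^{2}{\left(x \right)}}{3} + 4 A B x y \cos{\left(x \right)} - \frac{2 B^{3} \cos^{3}{\left(x \right)}}{3}
This must equal f(x, y) identically; expanded, f = \frac{16 x^{2} y^{4} \cos{\left(x \right)}}{3} + 16 x^{2} y^{3} + \frac{32 x y^{2} \cos^{2}{\left(x \right)}}{3} + 16 x y \cos{\left(x \right)} + \frac{16 \cos^{3}{\left(x \right)}}{3}.
Matching coefficients of the independent functions:
  [x^{2} y^{3}]:  4 A^{2} = 16
  [x y \cos{\left(x \right)}]:  4 A B = 16
  [x y^{2} \cos^{2}{\left(x \right)}]:  - \frac{4 A B^{2}}{3} = \frac{32}{3}
  [x^{2} y^{4} \cos{\left(x \right)}]:  - \frac{2 A^{2} B}{3} = \frac{16}{3}
  [\cos^{3}{\left(x \right)}]:  - \frac{2 B^{3}}{3} = \frac{16}{3}
Solving: A = -2, B = -2.
Check against the point condition:
  u(0, 0) = -2  ⟹  B = -2  ✓
Hence u(x, y) = - 2 x y^{2} - 2 \cos{\left(x \right)}.

Answer: u(x, y) = - 2 x y^{2} - 2 \cos{\left(x \right)}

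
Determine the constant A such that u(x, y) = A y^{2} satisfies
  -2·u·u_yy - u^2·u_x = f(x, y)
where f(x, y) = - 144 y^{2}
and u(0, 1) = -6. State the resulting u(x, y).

Substitute the ansatz u = A y^{2} into the left-hand side.
Derivatives of the ansatz:
  u_yy = 2 A
  u_x = 0
Term by term:
  -2·u·u_yy = - 4 A^{2} y^{2}
  -u^2·u_x = 0
So the left-hand side equals
  - 4 A^{2} y^{2}
This must equal f(x, y) = - 144 y^{2} identically.
Matching coefficients of the independent functions:
  [y^{2}]:  - 4 A^{2} = -144
These equations allow (A) = (-6) or (6).
Impose the point condition(s):
  u(0, 1) = -6  ⟹  A = -6
Only A = -6 satisfies everything.
Hence u(x, y) = - 6 y^{2}.

Answer: u(x, y) = - 6 y^{2}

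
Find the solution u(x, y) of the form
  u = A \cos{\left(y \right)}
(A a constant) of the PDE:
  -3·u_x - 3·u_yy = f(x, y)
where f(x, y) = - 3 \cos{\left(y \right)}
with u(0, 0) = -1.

Substitute the ansatz u = A \cos{\left(y \right)} into the left-hand side.
Derivatives of the ansatz:
  u_x = 0
  u_yy = - A \cos{\left(y \right)}
Term by term:
  -3·u_x = 0
  -3·u_yy = 3 A \cos{\left(y \right)}
So the left-hand side equals
  3 A \cos{\left(y \right)}
This must equal f(x, y) = - 3 \cos{\left(y \right)} identically.
Matching coefficients of the independent functions:
  [\cos{\left(y \right)}]:  3 A = -3
Solving: A = -1.
Check against the point condition:
  u(0, 0) = -1  ⟹  A = -1  ✓
Hence u(x, y) = - \cos{\left(y \right)}.

Answer: u(x, y) = - \cos{\left(y \right)}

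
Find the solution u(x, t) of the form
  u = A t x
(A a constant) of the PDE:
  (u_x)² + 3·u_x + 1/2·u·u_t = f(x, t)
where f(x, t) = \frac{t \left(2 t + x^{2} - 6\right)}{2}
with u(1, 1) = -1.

Substitute the ansatz u = A t x into the left-hand side.
Derivatives of the ansatz:
  u_x = A t
  u_t = A x
Term by term:
  (u_x)² = A^{2} t^{2}
  3·u_x = 3 A t
  1/2·u·u_t = \frac{A^{2} t x^{2}}{2}
So the left-hand side equals
  A^{2} t^{2} + \frac{A^{2} t x^{2}}{2} + 3 A t
This must equal f(x, t) identically; expanded, f = t^{2} + \frac{t x^{2}}{2} - 3 t.
Matching coefficients of the independent functions:
  [t]:  3 A = -3
  [t^{2}]:  A^{2} = 1
  [t x^{2}]:  \frac{A^{2}}{2} = \frac{1}{2}
Solving: A = -1.
Check against the point condition:
  u(1, 1) = -1  ⟹  A = -1  ✓
Hence u(x, t) = - t x.

Answer: u(x, t) = - t x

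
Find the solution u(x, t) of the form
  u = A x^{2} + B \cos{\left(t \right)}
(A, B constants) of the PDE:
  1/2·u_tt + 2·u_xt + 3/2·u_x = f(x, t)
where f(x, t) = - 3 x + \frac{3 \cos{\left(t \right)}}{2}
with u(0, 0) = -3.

Substitute the ansatz u = A x^{2} + B \cos{\left(t \right)} into the left-hand side.
Derivatives of the ansatz:
  u_tt = - B \cos{\left(t \right)}
  u_xt = 0
  u_x = 2 A x
Term by term:
  1/2·u_tt = - \frac{B \cos{\left(t \right)}}{2}
  2·u_xt = 0
  3/2·u_x = 3 A x
So the left-hand side equals
  3 A x - \frac{B \cos{\left(t \right)}}{2}
This must equal f(x, t) = - 3 x + \frac{3 \cos{\left(t \right)}}{2} identically.
Matching coefficients of the independent functions:
  [x]:  3 A = -3
  [\cos{\left(t \right)}]:  - \frac{B}{2} = \frac{3}{2}
Solving: A = -1, B = -3.
Check against the point condition:
  u(0, 0) = -3  ⟹  B = -3  ✓
Hence u(x, t) = - x^{2} - 3 \cos{\left(t \right)}.

Answer: u(x, t) = - x^{2} - 3 \cos{\left(t \right)}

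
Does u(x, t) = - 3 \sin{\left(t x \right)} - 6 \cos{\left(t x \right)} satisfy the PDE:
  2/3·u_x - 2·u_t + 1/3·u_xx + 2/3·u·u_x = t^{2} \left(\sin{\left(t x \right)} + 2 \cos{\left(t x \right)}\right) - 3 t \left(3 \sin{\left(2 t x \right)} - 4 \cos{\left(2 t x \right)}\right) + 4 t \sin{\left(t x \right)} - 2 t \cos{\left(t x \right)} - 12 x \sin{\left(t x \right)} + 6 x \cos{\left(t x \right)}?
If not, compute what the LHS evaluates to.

Evaluate each term of the left-hand side for u = - 3 \sin{\left(t x \right)} - 6 \cos{\left(t x \right)}.
Derivatives:
  u_x = 6 t \sin{\left(t x \right)} - 3 t \cos{\left(t x \right)}
  u_t = 6 x \sin{\left(t x \right)} - 3 x \cos{\left(t x \right)}
  u_xx = 3 t^{2} \sin{\left(t x \right)} + 6 t^{2} \cos{\left(t x \right)}
Terms:
  2/3·u_x = 2 t \left(2 \sin{\left(t x \right)} - \cos{\left(t x \right)}\right)
  -2·u_t = 6 x \left(- 2 \sin{\left(t x \right)} + \cos{\left(t x \right)}\right)
  1/3·u_xx = t^{2} \left(\sin{\left(t x \right)} + 2 \cos{\left(t x \right)}\right)
  2/3·u·u_x = - 9 t \sin{\left(2 t x \right)} + 12 t \cos{\left(2 t x \right)}
Sum: LHS = t^{2} \left(\sin{\left(t x \right)} + 2 \cos{\left(t x \right)}\right) - 3 t \left(3 \sin{\left(2 t x \right)} - 4 \cos{\left(2 t x \right)}\right) + 4 t \sin{\left(t x \right)} - 2 t \cos{\left(t x \right)} - 12 x \sin{\left(t x \right)} + 6 x \cos{\left(t x \right)}
This is exactly the given right-hand side, so u is a solution.

Answer: Yes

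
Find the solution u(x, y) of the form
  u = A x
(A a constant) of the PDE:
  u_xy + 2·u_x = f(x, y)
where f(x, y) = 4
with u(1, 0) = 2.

Substitute the ansatz u = A x into the left-hand side.
Derivatives of the ansatz:
  u_xy = 0
  u_x = A
Term by term:
  u_xy = 0
  2·u_x = 2 A
So the left-hand side equals
  2 A
This must equal f(x, y) = 4 identically.
Matching coefficients of the independent functions:
  [constant term]:  2 A = 4
Solving: A = 2.
Check against the point condition:
  u(1, 0) = 2  ⟹  A = 2  ✓
Hence u(x, y) = 2 x.

Answer: u(x, y) = 2 x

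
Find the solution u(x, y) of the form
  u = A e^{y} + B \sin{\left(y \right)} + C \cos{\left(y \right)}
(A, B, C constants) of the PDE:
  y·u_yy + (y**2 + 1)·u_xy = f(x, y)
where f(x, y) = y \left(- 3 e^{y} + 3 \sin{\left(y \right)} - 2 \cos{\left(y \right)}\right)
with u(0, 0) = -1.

Answer: u(x, y) = - 3 e^{y} - 3 \sin{\left(y \right)} + 2 \cos{\left(y \right)}

Derivation:
Substitute the ansatz u = A e^{y} + B \sin{\left(y \right)} + C \cos{\left(y \right)} into the left-hand side.
Derivatives of the ansatz:
  u_yy = A e^{y} - B \sin{\left(y \right)} - C \cos{\left(y \right)}
  u_xy = 0
Term by term:
  y·u_yy = A y e^{y} - B y \sin{\left(y \right)} - C y \cos{\left(y \right)}
  (y**2 + 1)·u_xy = 0
So the left-hand side equals
  A y e^{y} - B y \sin{\left(y \right)} - C y \cos{\left(y \right)}
This must equal f(x, y) identically; expanded, f = - 3 y e^{y} + 3 y \sin{\left(y \right)} - 2 y \cos{\left(y \right)}.
Matching coefficients of the independent functions:
  [y e^{y}]:  A = -3
  [y \sin{\left(y \right)}]:  - B = 3
  [y \cos{\left(y \right)}]:  - C = -2
Solving: A = -3, B = -3, C = 2.
Check against the point condition:
  u(0, 0) = -1  ⟹  A + C = -1  ✓
Hence u(x, y) = - 3 e^{y} - 3 \sin{\left(y \right)} + 2 \cos{\left(y \right)}.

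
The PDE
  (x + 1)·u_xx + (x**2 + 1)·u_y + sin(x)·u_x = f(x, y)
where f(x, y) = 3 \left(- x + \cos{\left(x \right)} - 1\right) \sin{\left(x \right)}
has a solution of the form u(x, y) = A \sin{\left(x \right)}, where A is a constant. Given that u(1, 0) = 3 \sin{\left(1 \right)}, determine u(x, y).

Answer: u(x, y) = 3 \sin{\left(x \right)}

Derivation:
Substitute the ansatz u = A \sin{\left(x \right)} into the left-hand side.
Derivatives of the ansatz:
  u_xx = - A \sin{\left(x \right)}
  u_y = 0
  u_x = A \cos{\left(x \right)}
Term by term:
  (x + 1)·u_xx = - A x \sin{\left(x \right)} - A \sin{\left(x \right)}
  (x**2 + 1)·u_y = 0
  sin(x)·u_x = A \sin{\left(x \right)} \cos{\left(x \right)}
So the left-hand side equals
  - A x \sin{\left(x \right)} + A \sin{\left(x \right)} \cos{\left(x \right)} - A \sin{\left(x \right)}
This must equal f(x, y) identically; expanded, f = - 3 x \sin{\left(x \right)} + 3 \sin{\left(x \right)} \cos{\left(x \right)} - 3 \sin{\left(x \right)}.
Matching coefficients of the independent functions:
  [x \sin{\left(x \right)}, \sin{\left(x \right)}]:  - A = -3
  [\sin{\left(x \right)} \cos{\left(x \right)}]:  A = 3
Solving: A = 3.
Check against the point condition:
  u(1, 0) = 3 \sin{\left(1 \right)}  ⟹  A \sin{\left(1 \right)} = 3 \sin{\left(1 \right)}  ✓
Hence u(x, y) = 3 \sin{\left(x \right)}.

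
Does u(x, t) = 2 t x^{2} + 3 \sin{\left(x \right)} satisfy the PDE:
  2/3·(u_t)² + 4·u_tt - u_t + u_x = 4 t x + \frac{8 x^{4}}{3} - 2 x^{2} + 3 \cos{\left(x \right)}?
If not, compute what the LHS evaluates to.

Evaluate each term of the left-hand side for u = 2 t x^{2} + 3 \sin{\left(x \right)}.
Derivatives:
  u_t = 2 x^{2}
  u_tt = 0
  u_x = 4 t x + 3 \cos{\left(x \right)}
Terms:
  2/3·(u_t)² = \frac{8 x^{4}}{3}
  4·u_tt = 0
  -u_t = - 2 x^{2}
  u_x = 4 t x + 3 \cos{\left(x \right)}
Sum: LHS = 4 t x + \frac{8 x^{4}}{3} - 2 x^{2} + 3 \cos{\left(x \right)}
This is exactly the given right-hand side, so u is a solution.

Answer: Yes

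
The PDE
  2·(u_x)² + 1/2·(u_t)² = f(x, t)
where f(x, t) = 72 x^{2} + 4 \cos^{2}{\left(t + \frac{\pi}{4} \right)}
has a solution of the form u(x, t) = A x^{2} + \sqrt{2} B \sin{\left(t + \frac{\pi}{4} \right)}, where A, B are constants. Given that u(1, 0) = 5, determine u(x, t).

Substitute the ansatz u = A x^{2} + \sqrt{2} B \sin{\left(t + \frac{\pi}{4} \right)} into the left-hand side.
Derivatives of the ansatz:
  u_x = 2 A x
  u_t = \sqrt{2} B \cos{\left(t + \frac{\pi}{4} \right)}
Term by term:
  2·(u_x)² = 8 A^{2} x^{2}
  1/2·(u_t)² = B^{2} \cos^{2}{\left(t + \frac{\pi}{4} \right)}
So the left-hand side equals
  8 A^{2} x^{2} + B^{2} \cos^{2}{\left(t + \frac{\pi}{4} \right)}
This must equal f(x, t) = 72 x^{2} + 4 \cos^{2}{\left(t + \frac{\pi}{4} \right)} identically.
Matching coefficients of the independent functions:
  [x^{2}]:  8 A^{2} = 72
  [\cos^{2}{\left(t + \frac{\pi}{4} \right)}]:  B^{2} = 4
These equations allow (A, B) = (-3, -2) or (-3, 2) or (3, -2) or (3, 2).
Impose the point condition(s):
  u(1, 0) = 5  ⟹  A + B = 5
Only A = 3, B = 2 satisfies everything.
Hence u(x, t) = 3 x^{2} + 2 \sqrt{2} \sin{\left(t + \frac{\pi}{4} \right)}.

Answer: u(x, t) = 3 x^{2} + 2 \sqrt{2} \sin{\left(t + \frac{\pi}{4} \right)}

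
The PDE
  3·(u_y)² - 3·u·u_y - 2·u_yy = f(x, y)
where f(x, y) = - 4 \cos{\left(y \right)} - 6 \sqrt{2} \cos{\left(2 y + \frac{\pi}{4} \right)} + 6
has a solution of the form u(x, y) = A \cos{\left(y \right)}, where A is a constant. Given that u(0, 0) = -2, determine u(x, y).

Substitute the ansatz u = A \cos{\left(y \right)} into the left-hand side.
Derivatives of the ansatz:
  u_y = - A \sin{\left(y \right)}
  u_yy = - A \cos{\left(y \right)}
Term by term:
  3·(u_y)² = 3 A^{2} \sin^{2}{\left(y \right)}
  -3·u·u_y = 3 A^{2} \sin{\left(y \right)} \cos{\left(y \right)}
  -2·u_yy = 2 A \cos{\left(y \right)}
So the left-hand side equals
  3 A^{2} \sin^{2}{\left(y \right)} + 3 A^{2} \sin{\left(y \right)} \cos{\left(y \right)} + 2 A \cos{\left(y \right)}
This must equal f(x, y) identically; expanded, f = 12 \sin^{2}{\left(y \right)} + 12 \sin{\left(y \right)} \cos{\left(y \right)} - 4 \cos{\left(y \right)}.
Matching coefficients of the independent functions:
  [\sin{\left(y \right)} \cos{\left(y \right)}, \sin^{2}{\left(y \right)}]:  3 A^{2} = 12
  [\cos{\left(y \right)}]:  2 A = -4
Solving: A = -2.
Check against the point condition:
  u(0, 0) = -2  ⟹  A = -2  ✓
Hence u(x, y) = - 2 \cos{\left(y \right)}.

Answer: u(x, y) = - 2 \cos{\left(y \right)}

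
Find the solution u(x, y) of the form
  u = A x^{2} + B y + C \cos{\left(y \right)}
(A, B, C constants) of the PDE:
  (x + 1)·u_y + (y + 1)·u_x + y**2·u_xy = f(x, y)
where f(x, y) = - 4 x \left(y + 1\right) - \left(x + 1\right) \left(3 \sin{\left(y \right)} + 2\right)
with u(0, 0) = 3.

Answer: u(x, y) = - 2 x^{2} - 2 y + 3 \cos{\left(y \right)}

Derivation:
Substitute the ansatz u = A x^{2} + B y + C \cos{\left(y \right)} into the left-hand side.
Derivatives of the ansatz:
  u_y = B - C \sin{\left(y \right)}
  u_x = 2 A x
  u_xy = 0
Term by term:
  (x + 1)·u_y = B x + B - C x \sin{\left(y \right)} - C \sin{\left(y \right)}
  (y + 1)·u_x = 2 A x y + 2 A x
  y**2·u_xy = 0
So the left-hand side equals
  2 A x y + 2 A x + B x + B - C x \sin{\left(y \right)} - C \sin{\left(y \right)}
This must equal f(x, y) identically; expanded, f = - 4 x y - 3 x \sin{\left(y \right)} - 6 x - 3 \sin{\left(y \right)} - 2.
Matching coefficients of the independent functions:
  [constant term]:  B = -2
  [x]:  2 A + B = -6
  [x y]:  2 A = -4
  [x \sin{\left(y \right)}, \sin{\left(y \right)}]:  - C = -3
Solving: A = -2, B = -2, C = 3.
Check against the point condition:
  u(0, 0) = 3  ⟹  C = 3  ✓
Hence u(x, y) = - 2 x^{2} - 2 y + 3 \cos{\left(y \right)}.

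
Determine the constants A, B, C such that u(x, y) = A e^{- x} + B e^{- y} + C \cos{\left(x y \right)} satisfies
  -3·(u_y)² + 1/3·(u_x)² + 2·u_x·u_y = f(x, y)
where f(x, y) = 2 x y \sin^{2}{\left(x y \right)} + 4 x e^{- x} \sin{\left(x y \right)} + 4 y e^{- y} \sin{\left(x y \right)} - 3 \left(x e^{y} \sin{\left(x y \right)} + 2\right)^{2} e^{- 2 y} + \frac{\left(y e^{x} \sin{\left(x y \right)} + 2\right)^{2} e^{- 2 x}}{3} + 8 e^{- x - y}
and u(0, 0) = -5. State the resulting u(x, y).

Answer: u(x, y) = - \cos{\left(x y \right)} - 2 e^{- y} - 2 e^{- x}

Derivation:
Substitute the ansatz u = A e^{- x} + B e^{- y} + C \cos{\left(x y \right)} into the left-hand side.
Derivatives of the ansatz:
  u_y = - B e^{- y} - C x \sin{\left(x y \right)}
  u_x = - A e^{- x} - C y \sin{\left(x y \right)}
Term by term:
  -3·(u_y)² = - 3 B^{2} e^{- 2 y} - 6 B C x e^{- y} \sin{\left(x y \right)} - 3 C^{2} x^{2} \sin^{2}{\left(x y \right)}
  1/3·(u_x)² = \frac{A^{2} e^{- 2 x}}{3} + \frac{2 A C y e^{- x} \sin{\left(x y \right)}}{3} + \frac{C^{2} y^{2} \sin^{2}{\left(x y \right)}}{3}
  2·u_x·u_y = 2 A B e^{- x} e^{- y} + 2 A C x e^{- x} \sin{\left(x y \right)} + 2 B C y e^{- y} \sin{\left(x y \right)} + 2 C^{2} x y \sin^{2}{\left(x y \right)}
So the left-hand side equals
  \frac{A^{2} e^{- 2 x}}{3} + 2 A B e^{- x} e^{- y} + 2 A C x e^{- x} \sin{\left(x y \right)} + \frac{2 A C y e^{- x} \sin{\left(x y \right)}}{3} - 3 B^{2} e^{- 2 y} - 6 B C x e^{- y} \sin{\left(x y \right)} + 2 B C y e^{- y} \sin{\left(x y \right)} - 3 C^{2} x^{2} \sin^{2}{\left(x y \right)} + 2 C^{2} x y \sin^{2}{\left(x y \right)} + \frac{C^{2} y^{2} \sin^{2}{\left(x y \right)}}{3}
This must equal f(x, y) identically; expanded, f = - 3 x^{2} \sin^{2}{\left(x y \right)} + 2 x y \sin^{2}{\left(x y \right)} - 12 x e^{- y} \sin{\left(x y \right)} + 4 x e^{- x} \sin{\left(x y \right)} + \frac{y^{2} \sin^{2}{\left(x y \right)}}{3} + 4 y e^{- y} \sin{\left(x y \right)} + \frac{4 y e^{- x} \sin{\left(x y \right)}}{3} - 12 e^{- 2 y} + 8 e^{- x} e^{- y} + \frac{4 e^{- 2 x}}{3}.
Matching coefficients of the independent functions:
  [x^{2} \sin^{2}{\left(x y \right)}]:  - 3 C^{2} = -3
  [y^{2} \sin^{2}{\left(x y \right)}]:  \frac{C^{2}}{3} = \frac{1}{3}
  [e^{- x} e^{- y}]:  2 A B = 8
  [x y \sin^{2}{\left(x y \right)}]:  2 C^{2} = 2
  [x e^{- x} \sin{\left(x y \right)}]:  2 A C = 4
  [x e^{- y} \sin{\left(x y \right)}]:  - 6 B C = -12
  [y e^{- x} \sin{\left(x y \right)}]:  \frac{2 A C}{3} = \frac{4}{3}
  [y e^{- y} \sin{\left(x y \right)}]:  2 B C = 4
  [e^{- 2 x}]:  \frac{A^{2}}{3} = \frac{4}{3}
  [e^{- 2 y}]:  - 3 B^{2} = -12
These equations allow (A, B, C) = (-2, -2, -1) or (2, 2, 1).
Impose the point condition(s):
  u(0, 0) = -5  ⟹  A + B + C = -5
Only A = -2, B = -2, C = -1 satisfies everything.
Hence u(x, y) = - \cos{\left(x y \right)} - 2 e^{- y} - 2 e^{- x}.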